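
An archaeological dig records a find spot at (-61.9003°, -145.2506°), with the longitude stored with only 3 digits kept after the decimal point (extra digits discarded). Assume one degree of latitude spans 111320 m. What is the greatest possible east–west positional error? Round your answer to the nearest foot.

Truncating at 3 decimal places can drop up to a full unit in the last place, so the longitude may be off by as much as 0.001°.
One degree of longitude at 61.9003° is 111320 × cos 61.9003° ≈ 111320 × 0.4710 = 52432.5 m.
So at most 0.001° × 52432.5 ≈ 52.4325 m east–west.
Converting: 52.4325 m × 3.2808 ft/m ≈ 172.02 ft.

172 feet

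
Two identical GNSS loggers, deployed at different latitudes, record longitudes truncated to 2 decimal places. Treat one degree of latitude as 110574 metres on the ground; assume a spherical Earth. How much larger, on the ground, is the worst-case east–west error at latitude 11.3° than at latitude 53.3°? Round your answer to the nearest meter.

423 meters

Truncating at 2 decimal places can drop up to a full unit in the last place, so the longitude may be off by as much as 0.01°.
At 11.3°: 0.01° × 110574 × cos 11.3° = 0.01 × 110574 × 0.9806 ≈ 1084.3 m.
Error at 53.3° = 0.01° × 110574 × cos 53.3° ≈ 1105.7 × 0.5976 = 660.82 m.
Difference: 1084.3 − 660.82 = 423.49 m.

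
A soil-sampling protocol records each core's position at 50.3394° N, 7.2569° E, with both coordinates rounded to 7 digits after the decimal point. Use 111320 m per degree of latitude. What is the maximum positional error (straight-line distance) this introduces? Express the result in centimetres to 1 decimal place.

0.7 centimetres

Rounding to 7 decimal places leaves each coordinate within ±5e-08° of the true value.
North–south component: 5e-08° × 111320 = 0.005566 m.
E–W at 50.3394°: 5e-08° × 111320 × cos 50.3394° = 5e-08 × 111320 × 0.6382 ≈ 0.00355244 m.
The two errors are perpendicular, so the maximum displacement is √(0.005566² + 0.00355244²) ≈ 0.00660304 m.
That is 0.00660304 m = 0.6603 cm.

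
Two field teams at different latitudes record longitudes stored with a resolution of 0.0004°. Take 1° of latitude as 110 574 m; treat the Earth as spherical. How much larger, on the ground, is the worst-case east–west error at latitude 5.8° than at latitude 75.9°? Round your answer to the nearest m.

With a 0.0004° grid the true value lies within half a step, ±0.0004°/2 = ±0.0002°, of the stored one.
At 5.8°: 0.0002° × 110574 × cos 5.8° = 0.0002 × 110574 × 0.9949 ≈ 22.002 m.
Error at 75.9° = 0.0002° × 110574 × cos 75.9° ≈ 22.115 × 0.2436 = 5.3875 m.
Difference: 22.002 − 5.3875 = 16.614 m.

17 m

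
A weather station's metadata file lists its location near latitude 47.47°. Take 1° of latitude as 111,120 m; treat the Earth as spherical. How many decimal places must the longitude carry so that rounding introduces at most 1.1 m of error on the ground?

5

At 47.47° one degree of longitude covers 111120 × cos 47.47° ≈ 111120 × 0.6760 ≈ 75114.5 m.
With N decimal places the half-ulp bound is 0.5·10⁻ᴺ°, or 0.5·10⁻ᴺ × 75114.5 m on the ground.
Need 0.5 × 75114.5 × 10⁻ᴺ ≤ 1.1 → 10⁻ᴺ ≤ 2.929e-05, so N ≥ 4.53.
N = 4 would give 3.76 m (too coarse); N = 5 gives 0.376 m ≤ 1.1 m.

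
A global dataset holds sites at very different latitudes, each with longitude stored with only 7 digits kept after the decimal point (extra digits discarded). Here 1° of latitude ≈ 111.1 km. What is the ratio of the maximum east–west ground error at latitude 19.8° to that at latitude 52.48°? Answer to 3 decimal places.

Truncating at 7 decimal places can drop up to a full unit in the last place, so the longitude may be off by as much as 1e-07°.
Error at 19.8° = 1e-07° × 111100 × cos 19.8° ≈ 0.01111 × 0.9409 = 0.010453 m.
At 52.48°: 1e-07° × 111100 × cos 52.48° = 1e-07 × 111100 × 0.6090 ≈ 0.0067664 m.
Ratio: 0.010453 / 0.0067664 = cos 19.8° / cos 52.48° ≈ 1.5449.

1.545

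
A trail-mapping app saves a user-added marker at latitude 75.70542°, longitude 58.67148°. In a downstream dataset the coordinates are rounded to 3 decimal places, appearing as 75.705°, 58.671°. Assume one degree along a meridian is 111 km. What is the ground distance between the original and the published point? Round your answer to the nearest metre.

The latitude changed by +0.00042° and the longitude by +0.00048°.
North–south shift: 0.00042 × 111000 = 46.62 m.
East–west at this latitude: 0.00048° × 111000 × cos 75.705° ≈ 0.00048 × 27407.5 = 13.1556 m.
Combined displacement = (46.62² + 13.1556²)^½ ≈ 48.4406 m.

48 metres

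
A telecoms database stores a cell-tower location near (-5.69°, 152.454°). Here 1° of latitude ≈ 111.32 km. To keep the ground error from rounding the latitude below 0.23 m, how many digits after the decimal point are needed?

One degree of latitude covers 111320 m.
With N decimal places the half-ulp bound is 0.5·10⁻ᴺ°, or 0.5·10⁻ᴺ × 111320 m on the ground.
Setting 55660 × 10⁻ᴺ ≤ 0.23 gives 10ᴺ ≥ 2.42e+05, i.e. N ≥ 5.38.
So 6 decimal places suffice (0.0557 m); 5 would allow up to 0.557 m.

6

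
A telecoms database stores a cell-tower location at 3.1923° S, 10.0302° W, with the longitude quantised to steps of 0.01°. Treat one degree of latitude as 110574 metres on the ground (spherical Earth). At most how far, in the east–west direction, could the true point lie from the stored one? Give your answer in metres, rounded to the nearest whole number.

552 metres

With a 0.01° grid the true value lies within half a step, ±0.01°/2 = ±0.005°, of the stored one.
One degree of longitude at 3.1923° is 110574 × cos 3.1923° ≈ 110574 × 0.9984 = 110402 m.
So at most 0.005° × 110402 ≈ 552.012 m east–west.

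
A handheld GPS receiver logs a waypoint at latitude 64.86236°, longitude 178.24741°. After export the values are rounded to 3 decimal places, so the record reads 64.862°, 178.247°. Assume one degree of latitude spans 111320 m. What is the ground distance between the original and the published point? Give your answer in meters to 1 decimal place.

The latitude changed by +0.00036° and the longitude by +0.00041°.
North–south shift: 0.00036 × 111320 = 40.0752 m.
East–west at this latitude: 0.00041° × 111320 × cos 64.862° ≈ 0.00041 × 47288.7 = 19.3884 m.
Combined displacement = (40.0752² + 19.3884²)^½ ≈ 44.5189 m.

44.5 meters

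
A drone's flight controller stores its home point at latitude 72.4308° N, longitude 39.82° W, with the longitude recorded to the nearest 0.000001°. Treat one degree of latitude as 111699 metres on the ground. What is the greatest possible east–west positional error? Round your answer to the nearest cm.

Rounding to 6 decimal places leaves the longitude within ±5e-07° of the true value.
Parallels shrink by cos φ, so at 72.4308° a degree of longitude is 111699 × 0.3019 ≈ 33717.2 m.
Maximum E–W displacement: 5e-07 × 33717.2 = 0.0168586 m.
That is 0.0168586 m = 1.6859 cm.

2 cm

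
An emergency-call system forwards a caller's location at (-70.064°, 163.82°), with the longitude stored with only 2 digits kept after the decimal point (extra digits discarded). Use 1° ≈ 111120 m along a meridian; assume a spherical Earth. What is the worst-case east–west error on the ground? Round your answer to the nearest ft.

1243 ft

Truncating at 2 decimal places can drop up to a full unit in the last place, so the longitude may be off by as much as 0.01°.
Parallels shrink by cos φ, so at 70.064° a degree of longitude is 111120 × 0.3410 ≈ 37888.6 m.
East–west error: 0.01° × 37888.6 m/° ≈ 378.886 m.
In feet: 378.886 m ÷ 0.3048 ≈ 1243.1 ft.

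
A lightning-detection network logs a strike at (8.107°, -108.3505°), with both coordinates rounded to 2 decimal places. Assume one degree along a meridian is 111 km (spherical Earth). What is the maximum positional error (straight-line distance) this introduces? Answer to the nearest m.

781 m

Rounding to 2 decimal places leaves each coordinate within ±0.005° of the true value.
North–south component: 0.005° × 111000 = 555 m.
East–west component at 8.107°: 0.005° × 111000 × cos 8.107° ≈ 0.005 × 109891 ≈ 549.454 m.
Combining orthogonally: (555² + 549.454²)^½ ≈ 780.976 m.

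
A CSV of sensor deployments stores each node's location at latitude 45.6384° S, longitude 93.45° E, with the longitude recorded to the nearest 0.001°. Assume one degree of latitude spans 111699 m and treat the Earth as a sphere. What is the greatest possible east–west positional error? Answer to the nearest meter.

Rounding to 3 decimal places leaves the longitude within ±0.0005° of the true value.
One degree of longitude at 45.6384° is 111699 × cos 45.6384° ≈ 111699 × 0.6992 = 78098.2 m.
Maximum E–W displacement: 0.0005 × 78098.2 = 39.0491 m.

39 meters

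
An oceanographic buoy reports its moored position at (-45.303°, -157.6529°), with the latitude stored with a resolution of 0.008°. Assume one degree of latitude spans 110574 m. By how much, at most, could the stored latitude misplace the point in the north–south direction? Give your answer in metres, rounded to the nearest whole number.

With a 0.008° grid the true value lies within half a step, ±0.008°/2 = ±0.004°, of the stored one.
Along the meridian that is 0.004° × 110574 m/° = 442.296 m.

442 metres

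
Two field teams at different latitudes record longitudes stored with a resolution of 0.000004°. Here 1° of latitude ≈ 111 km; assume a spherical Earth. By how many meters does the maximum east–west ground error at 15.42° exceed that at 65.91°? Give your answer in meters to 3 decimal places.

0.123 meters

With a 0.000004° grid the true value lies within half a step, ±0.000004°/2 = ±2e-06°, of the stored one.
At 15.42°: 2e-06° × 111000 × cos 15.42° = 2e-06 × 111000 × 0.9640 ≈ 0.21401 m.
Error at 65.91° = 2e-06° × 111000 × cos 65.91° ≈ 0.222 × 0.4082 = 0.090614 m.
Difference: 0.21401 − 0.090614 = 0.12339 m.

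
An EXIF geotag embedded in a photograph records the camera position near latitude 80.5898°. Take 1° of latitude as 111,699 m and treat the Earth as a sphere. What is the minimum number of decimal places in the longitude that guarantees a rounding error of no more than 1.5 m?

4

At 80.5898° one degree of longitude covers 111699 × cos 80.5898° ≈ 111699 × 0.1635 ≈ 18263 m.
Rounding to N decimal places gives at most 0.5 × 10⁻ᴺ degrees of error, i.e. 0.5 × 10⁻ᴺ × 18263 m.
Need 0.5 × 18263 × 10⁻ᴺ ≤ 1.5 → 10⁻ᴺ ≤ 1.643e-04, so N ≥ 3.78.
So 4 decimal places suffice (0.913 m); 3 would allow up to 9.13 m.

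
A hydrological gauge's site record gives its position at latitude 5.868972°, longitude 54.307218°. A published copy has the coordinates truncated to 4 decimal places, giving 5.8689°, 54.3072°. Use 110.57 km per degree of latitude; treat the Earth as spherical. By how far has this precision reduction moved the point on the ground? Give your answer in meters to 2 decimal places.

8.20 meters

The latitude changed by +0.000072° and the longitude by +0.000018°.
N–S: 0.000072° × 110570 m/° = 7.96104 m.
East–west at this latitude: 0.000018° × 110570 × cos 5.8689° ≈ 0.000018 × 109990 = 1.97983 m.
Distance: √(7.96104² + 1.97983²) ≈ 8.20353 m.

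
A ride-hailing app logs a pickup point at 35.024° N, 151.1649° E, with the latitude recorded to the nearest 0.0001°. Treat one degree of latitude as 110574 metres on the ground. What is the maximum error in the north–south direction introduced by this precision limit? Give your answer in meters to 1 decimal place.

Rounding to 4 decimal places leaves the latitude within ±5e-05° of the true value.
Along the meridian that is 5e-05° × 110574 m/° = 5.5287 m.

5.5 meters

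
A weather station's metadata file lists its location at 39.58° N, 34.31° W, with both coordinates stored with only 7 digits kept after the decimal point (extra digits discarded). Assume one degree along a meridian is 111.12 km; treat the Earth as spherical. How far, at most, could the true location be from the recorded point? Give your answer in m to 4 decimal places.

Truncating at 7 decimal places can drop up to a full unit in the last place, so each coordinate may be off by as much as 1e-07°.
N–S: 1e-07° × 111120 m/° = 0.011112 m.
E–W at 39.58°: 1e-07° × 111120 × cos 39.58° = 1e-07 × 111120 × 0.7707 ≈ 0.00856442 m.
The two errors are perpendicular, so the maximum displacement is √(0.011112² + 0.00856442²) ≈ 0.0140295 m.

0.0140 m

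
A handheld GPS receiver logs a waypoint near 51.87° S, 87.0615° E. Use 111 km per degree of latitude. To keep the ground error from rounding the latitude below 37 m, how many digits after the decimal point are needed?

4

One degree of latitude covers 111000 m.
Rounding to N decimal places gives at most 0.5 × 10⁻ᴺ degrees of error, i.e. 0.5 × 10⁻ᴺ × 111000 m.
Setting 55500 × 10⁻ᴺ ≤ 37 gives 10ᴺ ≥ 1500, i.e. N ≥ 3.18.
So 4 decimal places suffice (5.55 m); 3 would allow up to 55.5 m.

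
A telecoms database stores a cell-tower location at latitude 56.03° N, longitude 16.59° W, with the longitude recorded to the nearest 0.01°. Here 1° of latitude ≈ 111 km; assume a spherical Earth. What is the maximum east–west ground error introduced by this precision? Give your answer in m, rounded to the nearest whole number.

310 m

Rounding to 2 decimal places leaves the longitude within ±0.005° of the true value.
Parallels shrink by cos φ, so at 56.03° a degree of longitude is 111000 × 0.5588 ≈ 62022.2 m.
Maximum E–W displacement: 0.005 × 62022.2 = 310.111 m.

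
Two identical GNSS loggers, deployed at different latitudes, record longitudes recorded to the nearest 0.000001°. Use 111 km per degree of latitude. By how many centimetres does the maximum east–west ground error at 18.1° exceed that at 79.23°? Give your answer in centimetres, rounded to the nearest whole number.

Rounding to 6 decimal places leaves the longitude within ±5e-07° of the true value.
Error at 18.1° = 5e-07° × 111000 × cos 18.1° ≈ 0.0555 × 0.9505 = 0.052754 m.
At 79.23°: 5e-07° × 111000 × cos 79.23° = 5e-07 × 111000 × 0.1869 ≈ 0.010371 m.
Difference: 0.052754 − 0.010371 = 0.042383 m.
That is 0.0423825 m = 4.2383 cm.

4 centimetres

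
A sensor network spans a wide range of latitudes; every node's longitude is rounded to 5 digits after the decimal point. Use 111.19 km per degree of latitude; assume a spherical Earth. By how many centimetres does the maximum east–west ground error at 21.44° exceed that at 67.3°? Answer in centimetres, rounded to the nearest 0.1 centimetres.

Rounding to 5 decimal places leaves the longitude within ±5e-06° of the true value.
Error at 21.44° = 5e-06° × 111190 × cos 21.44° ≈ 0.55595 × 0.9308 = 0.51748 m.
Error at 67.3° = 5e-06° × 111190 × cos 67.3° ≈ 0.55595 × 0.3859 = 0.21454 m.
So the lower-latitude error exceeds the higher by 0.51748 − 0.21454 = 0.30293 m.
That is 0.302934 m = 30.293 cm.

30.3 centimetres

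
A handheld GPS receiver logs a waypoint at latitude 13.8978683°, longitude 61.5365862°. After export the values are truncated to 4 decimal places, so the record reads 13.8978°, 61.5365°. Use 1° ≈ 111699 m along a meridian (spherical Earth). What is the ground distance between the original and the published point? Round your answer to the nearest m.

Δlat = 13.8978683 − 13.8978 = +0.0000683°; Δlon = 61.5365862 − 61.5365 = +0.0000862°.
N–S: 0.0000683° × 111699 m/° = 7.62904 m.
East–west at this latitude: 0.0000862° × 111699 × cos 13.8978° ≈ 0.0000862 × 108429 = 9.34659 m.
Combined displacement = (7.62904² + 9.34659²)^½ ≈ 12.0649 m.

12 m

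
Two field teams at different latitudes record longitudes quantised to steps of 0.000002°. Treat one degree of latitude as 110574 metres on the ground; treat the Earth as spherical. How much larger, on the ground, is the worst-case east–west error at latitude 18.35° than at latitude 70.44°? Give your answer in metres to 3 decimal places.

0.068 metres

With a 0.000002° grid the true value lies within half a step, ±0.000002°/2 = ±1e-06°, of the stored one.
At 18.35°: 1e-06° × 110574 × cos 18.35° = 1e-06 × 110574 × 0.9492 ≈ 0.10495 m.
Error at 70.44° = 1e-06° × 110574 × cos 70.44° ≈ 0.11057 × 0.3348 = 0.037019 m.
So the lower-latitude error exceeds the higher by 0.10495 − 0.037019 = 0.067932 m.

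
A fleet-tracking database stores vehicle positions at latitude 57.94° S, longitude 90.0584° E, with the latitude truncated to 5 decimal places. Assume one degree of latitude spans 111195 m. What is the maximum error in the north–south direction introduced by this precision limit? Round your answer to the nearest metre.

Truncating at 5 decimal places can drop up to a full unit in the last place, so the latitude may be off by as much as 1e-05°.
North–south distance: 1e-05° × 111195 m/° = 1.11195 m.

1 metres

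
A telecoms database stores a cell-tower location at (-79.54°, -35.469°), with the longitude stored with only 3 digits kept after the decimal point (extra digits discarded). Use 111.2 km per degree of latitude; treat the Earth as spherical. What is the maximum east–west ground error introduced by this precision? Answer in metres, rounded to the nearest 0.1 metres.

20.2 metres

Truncating at 3 decimal places can drop up to a full unit in the last place, so the longitude may be off by as much as 0.001°.
Parallels shrink by cos φ, so at 79.54° a degree of longitude is 111200 × 0.1815 ≈ 20188.3 m.
So at most 0.001° × 20188.3 ≈ 20.1883 m east–west.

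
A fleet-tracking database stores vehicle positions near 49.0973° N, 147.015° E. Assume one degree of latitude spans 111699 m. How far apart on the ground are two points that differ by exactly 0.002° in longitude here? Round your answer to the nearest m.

One degree of longitude here spans 111699 × cos 49.0973° = 111699 × 0.6548 ≈ 73137.9 m; 0.002° of that is 146.276 m.

146 m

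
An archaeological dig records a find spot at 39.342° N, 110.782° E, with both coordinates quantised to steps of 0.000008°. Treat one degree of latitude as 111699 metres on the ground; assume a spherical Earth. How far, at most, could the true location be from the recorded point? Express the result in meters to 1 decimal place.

0.6 meters

With a 0.000008° grid the true value lies within half a step, ±0.000008°/2 = ±4e-06°, of the stored one.
North–south component: 4e-06° × 111699 = 0.446796 m.
Longitude error → 4e-06 × 111699 × cos 39.342° = 4e-06 × 111699 × 0.7734 ≈ 0.345541 m.
Worst case both components are at the extreme and orthogonal: √(0.446796² + 0.345541²) ≈ 0.564823 m.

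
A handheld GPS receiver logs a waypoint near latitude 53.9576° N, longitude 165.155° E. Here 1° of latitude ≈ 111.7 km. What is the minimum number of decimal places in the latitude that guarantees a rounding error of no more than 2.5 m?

5 decimal places

One degree of latitude covers 111700 m.
N decimal places → at most half a unit in the last place, 0.5 × 10⁻ᴺ° = 111700/2 × 10⁻ᴺ m.
Need 0.5 × 111700 × 10⁻ᴺ ≤ 2.5 → 10⁻ᴺ ≤ 4.476e-05, so N ≥ 4.35.
N = 4 would give 5.58 m (too coarse); N = 5 gives 0.558 m ≤ 2.5 m.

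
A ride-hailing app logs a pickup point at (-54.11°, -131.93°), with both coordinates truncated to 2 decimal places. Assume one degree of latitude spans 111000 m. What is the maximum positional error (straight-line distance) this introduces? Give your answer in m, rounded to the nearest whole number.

Truncating at 2 decimal places can drop up to a full unit in the last place, so each coordinate may be off by as much as 0.01°.
North–south component: 0.01° × 111000 = 1110 m.
East–west component at 54.11°: 0.01° × 111000 × cos 54.11° ≈ 0.01 × 65071.6 ≈ 650.716 m.
Worst case both components are at the extreme and orthogonal: √(1110² + 650.716²) ≈ 1286.67 m.

1287 m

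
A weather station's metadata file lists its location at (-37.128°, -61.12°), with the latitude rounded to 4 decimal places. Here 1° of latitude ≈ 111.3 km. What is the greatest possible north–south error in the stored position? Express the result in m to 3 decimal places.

Rounding to 4 decimal places leaves the latitude within ±5e-05° of the true value.
Along the meridian that is 5e-05° × 111300 m/° = 5.565 m.

5.565 m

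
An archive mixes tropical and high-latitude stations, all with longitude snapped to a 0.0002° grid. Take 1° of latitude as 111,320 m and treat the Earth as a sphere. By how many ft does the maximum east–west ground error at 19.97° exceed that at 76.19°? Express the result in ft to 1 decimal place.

With a 0.0002° grid the true value lies within half a step, ±0.0002°/2 = ±0.0001°, of the stored one.
Error at 19.97° = 0.0001° × 111320 × cos 19.97° ≈ 11.132 × 0.9399 = 10.463 m.
Error at 76.19° = 0.0001° × 111320 × cos 76.19° ≈ 11.132 × 0.2387 = 2.6572 m.
Difference: 10.463 − 2.6572 = 7.8054 m.
Converting: 7.80541 m × 3.2808 ft/m ≈ 25.608 ft.

25.6 ft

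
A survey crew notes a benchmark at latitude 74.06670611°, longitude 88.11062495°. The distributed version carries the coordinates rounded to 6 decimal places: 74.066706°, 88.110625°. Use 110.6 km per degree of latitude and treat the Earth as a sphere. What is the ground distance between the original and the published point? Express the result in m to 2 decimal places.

The latitude changed by +0.00000011° and the longitude by -0.00000005°.
North–south shift: 0.00000011 × 110600 = 0.012166 m.
East–west at this latitude: -0.00000005° × 110600 × cos 74.0667° ≈ -0.00000005 × 30361.7 = -0.00151808 m.
Combined displacement = (0.012166² + 0.00151808²)^½ ≈ 0.0122603 m.

0.01 m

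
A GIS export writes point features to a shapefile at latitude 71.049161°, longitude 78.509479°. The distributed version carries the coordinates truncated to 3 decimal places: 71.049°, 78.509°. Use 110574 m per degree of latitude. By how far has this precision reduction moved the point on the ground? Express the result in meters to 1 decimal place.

Δlat = 71.049161 − 71.049 = +0.000161°; Δlon = 78.509479 − 78.509 = +0.000479°.
North–south shift: 0.000161 × 110574 = 17.8024 m.
East–west at this latitude: 0.000479° × 110574 × cos 71.049° ≈ 0.000479 × 35909.9 = 17.2009 m.
Hypotenuse of the two orthogonal shifts: √(17.8024² + 17.2009²) = 24.7547 m.

24.8 meters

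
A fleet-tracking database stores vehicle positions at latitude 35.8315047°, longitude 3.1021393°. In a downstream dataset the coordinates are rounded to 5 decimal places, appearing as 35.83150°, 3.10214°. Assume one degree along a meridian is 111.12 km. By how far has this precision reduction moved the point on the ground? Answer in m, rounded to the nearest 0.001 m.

0.526 m

Δlat = 35.8315047 − 35.83150 = +0.0000047°; Δlon = 3.1021393 − 3.10214 = -0.0000007°.
N–S: 0.0000047° × 111120 m/° = 0.522264 m.
East–west at this latitude: -0.0000007° × 111120 × cos 35.8315° ≈ -0.0000007 × 90089.7 = -0.0630628 m.
Distance: √(0.522264² + 0.0630628²) ≈ 0.526058 m.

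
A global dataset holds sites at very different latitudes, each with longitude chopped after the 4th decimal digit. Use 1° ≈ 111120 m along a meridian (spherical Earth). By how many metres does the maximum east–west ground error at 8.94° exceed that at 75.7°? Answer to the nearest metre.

8 metres

Truncating at 4 decimal places can drop up to a full unit in the last place, so the longitude may be off by as much as 0.0001°.
Error at 8.94° = 0.0001° × 111120 × cos 8.94° ≈ 11.112 × 0.9879 = 10.977 m.
At 75.7°: 0.0001° × 111120 × cos 75.7° = 0.0001 × 111120 × 0.2470 ≈ 2.7447 m.
So the lower-latitude error exceeds the higher by 10.977 − 2.7447 = 8.2324 m.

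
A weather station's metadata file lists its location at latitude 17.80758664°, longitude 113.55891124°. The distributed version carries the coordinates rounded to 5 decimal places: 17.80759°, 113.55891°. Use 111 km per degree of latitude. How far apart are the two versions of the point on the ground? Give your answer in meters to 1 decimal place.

The latitude changed by -0.00000336° and the longitude by +0.00000124°.
N–S: -0.00000336° × 111000 m/° = -0.37296 m.
E–W at 17.8076°: 0.00000124° × 111000 × cos 17.8076° = 0.00000124 × 111000 × 0.9521 ≈ 0.131046 m.
Hypotenuse of the two orthogonal shifts: √(0.37296² + 0.131046²) = 0.395313 m.

0.4 meters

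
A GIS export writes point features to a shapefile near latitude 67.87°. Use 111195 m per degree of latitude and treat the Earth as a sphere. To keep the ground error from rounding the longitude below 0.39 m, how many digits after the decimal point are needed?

5 decimal places

At 67.87° one degree of longitude covers 111195 × cos 67.87° ≈ 111195 × 0.3767 ≈ 41888.2 m.
N decimal places → at most half a unit in the last place, 0.5 × 10⁻ᴺ° = 41888.2/2 × 10⁻ᴺ m.
Need 0.5 × 41888.2 × 10⁻ᴺ ≤ 0.39 → 10⁻ᴺ ≤ 1.862e-05, so N ≥ 4.73.
N = 4 would give 2.09 m (too coarse); N = 5 gives 0.209 m ≤ 0.39 m.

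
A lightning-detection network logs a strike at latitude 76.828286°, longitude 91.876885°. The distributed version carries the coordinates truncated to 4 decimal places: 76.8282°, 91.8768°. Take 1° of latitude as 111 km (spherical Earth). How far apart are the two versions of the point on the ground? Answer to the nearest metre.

10 metres

Δlat = 76.828286 − 76.8282 = +0.000086°; Δlon = 91.876885 − 91.8768 = +0.000085°.
North–south shift: 0.000086 × 111000 = 9.546 m.
East–west at this latitude: 0.000085° × 111000 × cos 76.8282° ≈ 0.000085 × 25293.8 = 2.14997 m.
Distance: √(9.546² + 2.14997²) ≈ 9.78512 m.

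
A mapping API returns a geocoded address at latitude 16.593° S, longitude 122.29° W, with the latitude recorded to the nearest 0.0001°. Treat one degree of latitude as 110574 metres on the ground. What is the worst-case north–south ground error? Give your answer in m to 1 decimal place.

Rounding to 4 decimal places leaves the latitude within ±5e-05° of the true value.
Along the meridian that is 5e-05° × 110574 m/° = 5.5287 m.

5.5 m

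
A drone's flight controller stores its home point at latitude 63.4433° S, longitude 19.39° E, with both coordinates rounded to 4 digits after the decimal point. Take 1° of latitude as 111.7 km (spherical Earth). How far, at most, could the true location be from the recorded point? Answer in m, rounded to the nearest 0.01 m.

6.12 m

Rounding to 4 decimal places leaves each coordinate within ±5e-05° of the true value.
North–south component: 5e-05° × 111700 = 5.585 m.
E–W at 63.4433°: 5e-05° × 111700 × cos 63.4433° = 5e-05 × 111700 × 0.4471 ≈ 2.49696 m.
Worst case both components are at the extreme and orthogonal: √(5.585² + 2.49696²) ≈ 6.11776 m.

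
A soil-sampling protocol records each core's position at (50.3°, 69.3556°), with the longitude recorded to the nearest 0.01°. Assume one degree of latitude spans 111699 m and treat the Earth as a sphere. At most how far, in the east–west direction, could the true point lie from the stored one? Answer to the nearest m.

Rounding to 2 decimal places leaves the longitude within ±0.005° of the true value.
At latitude 50.3° a degree of longitude spans 111699 m × cos 50.3° = 111699 × 0.6388 ≈ 71349.7 m.
East–west error: 0.005° × 71349.7 m/° ≈ 356.749 m.

357 m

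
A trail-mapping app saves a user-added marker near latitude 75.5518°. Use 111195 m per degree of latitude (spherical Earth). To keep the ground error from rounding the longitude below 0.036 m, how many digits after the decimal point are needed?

6

At 75.5518° one degree of longitude covers 111195 × cos 75.5518° ≈ 111195 × 0.2495 ≈ 27743.7 m.
Rounding to N decimal places gives at most 0.5 × 10⁻ᴺ degrees of error, i.e. 0.5 × 10⁻ᴺ × 27743.7 m.
Need 0.5 × 27743.7 × 10⁻ᴺ ≤ 0.036 → 10⁻ᴺ ≤ 2.595e-06, so N ≥ 5.59.
N = 5 would give 0.139 m (too coarse); N = 6 gives 0.0139 m ≤ 0.036 m.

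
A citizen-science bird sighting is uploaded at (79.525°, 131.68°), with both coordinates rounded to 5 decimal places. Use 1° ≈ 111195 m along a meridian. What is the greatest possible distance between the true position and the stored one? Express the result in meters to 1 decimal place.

0.6 meters

Rounding to 5 decimal places leaves each coordinate within ±5e-06° of the true value.
North–south component: 5e-06° × 111195 = 0.555975 m.
Longitude error → 5e-06 × 111195 × cos 79.525° = 5e-06 × 111195 × 0.1818 ≈ 0.10108 m.
Combining orthogonally: (0.555975² + 0.10108²)^½ ≈ 0.565089 m.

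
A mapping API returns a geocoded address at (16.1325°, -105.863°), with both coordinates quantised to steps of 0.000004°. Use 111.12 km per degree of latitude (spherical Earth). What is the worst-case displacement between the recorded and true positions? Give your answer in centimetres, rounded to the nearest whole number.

With a 0.000004° grid the true value lies within half a step, ±0.000004°/2 = ±2e-06°, of the stored one.
North–south component: 2e-06° × 111120 = 0.22224 m.
E–W at 16.1325°: 2e-06° × 111120 × cos 16.1325° = 2e-06 × 111120 × 0.9606 ≈ 0.213489 m.
The two errors are perpendicular, so the maximum displacement is √(0.22224² + 0.213489²) ≈ 0.308169 m.
That is 0.308169 m = 30.817 cm.

31 centimetres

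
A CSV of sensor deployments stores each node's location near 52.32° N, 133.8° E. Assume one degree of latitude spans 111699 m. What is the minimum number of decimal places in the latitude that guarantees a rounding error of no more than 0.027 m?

7 decimal places

One degree of latitude covers 111699 m.
Rounding to N decimal places gives at most 0.5 × 10⁻ᴺ degrees of error, i.e. 0.5 × 10⁻ᴺ × 111699 m.
Need 0.5 × 111699 × 10⁻ᴺ ≤ 0.027 → 10⁻ᴺ ≤ 4.834e-07, so N ≥ 6.32.
N = 6 would give 0.0558 m (too coarse); N = 7 gives 0.00558 m ≤ 0.027 m.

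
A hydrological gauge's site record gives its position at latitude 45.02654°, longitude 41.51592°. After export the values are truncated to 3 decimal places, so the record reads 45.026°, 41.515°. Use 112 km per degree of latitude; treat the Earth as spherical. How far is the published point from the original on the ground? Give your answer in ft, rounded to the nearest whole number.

Δlat = 45.02654 − 45.026 = +0.00054°; Δlon = 41.51592 − 41.515 = +0.00092°.
N–S: 0.00054° × 112000 m/° = 60.48 m.
E–W at 45.026°: 0.00092° × 112000 × cos 45.026° = 0.00092 × 112000 × 0.7068 ≈ 72.8272 m.
Combined displacement = (60.48² + 72.8272²)^½ ≈ 94.6659 m.
Converting: 94.6659 m × 3.2808 ft/m ≈ 310.58 ft.

311 ft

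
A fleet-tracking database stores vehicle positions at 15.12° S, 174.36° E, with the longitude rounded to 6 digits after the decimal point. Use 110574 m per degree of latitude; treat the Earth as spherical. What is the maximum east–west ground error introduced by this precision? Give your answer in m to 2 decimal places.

0.05 m

Rounding to 6 decimal places leaves the longitude within ±5e-07° of the true value.
At latitude 15.12° a degree of longitude spans 110574 m × cos 15.12° = 110574 × 0.9654 ≈ 106746 m.
Maximum E–W displacement: 5e-07 × 106746 = 0.0533731 m.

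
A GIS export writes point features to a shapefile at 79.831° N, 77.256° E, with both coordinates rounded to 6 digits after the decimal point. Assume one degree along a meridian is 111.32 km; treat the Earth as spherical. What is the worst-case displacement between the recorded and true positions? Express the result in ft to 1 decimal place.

Rounding to 6 decimal places leaves each coordinate within ±5e-07° of the true value.
N–S: 5e-07° × 111320 m/° = 0.05566 m.
Longitude error → 5e-07 × 111320 × cos 79.831° = 5e-07 × 111320 × 0.1766 ≈ 0.0098269 m.
Worst case both components are at the extreme and orthogonal: √(0.05566² + 0.0098269²) ≈ 0.0565208 m.
Converting: 0.0565208 m × 3.2808 ft/m ≈ 0.18544 ft.

0.2 ft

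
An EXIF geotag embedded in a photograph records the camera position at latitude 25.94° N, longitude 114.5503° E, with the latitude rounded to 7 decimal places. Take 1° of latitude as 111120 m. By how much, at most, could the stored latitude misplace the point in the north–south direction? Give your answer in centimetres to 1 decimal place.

Rounding to 7 decimal places leaves the latitude within ±5e-08° of the true value.
So the N–S error is at most 5e-08 × 111120 = 0.005556 m.
That is 0.005556 m = 0.5556 cm.

0.6 centimetres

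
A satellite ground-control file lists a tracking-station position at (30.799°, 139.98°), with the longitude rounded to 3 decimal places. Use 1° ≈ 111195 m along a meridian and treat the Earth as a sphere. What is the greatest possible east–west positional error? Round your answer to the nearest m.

Rounding to 3 decimal places leaves the longitude within ±0.0005° of the true value.
One degree of longitude at 30.799° is 111195 × cos 30.799° ≈ 111195 × 0.8590 = 95513 m.
So at most 0.0005° × 95513 ≈ 47.7565 m east–west.

48 m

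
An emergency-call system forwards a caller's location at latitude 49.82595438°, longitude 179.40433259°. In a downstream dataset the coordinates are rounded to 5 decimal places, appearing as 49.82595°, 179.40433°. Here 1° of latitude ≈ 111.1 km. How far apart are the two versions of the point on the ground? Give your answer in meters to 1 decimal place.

The latitude changed by +0.00000438° and the longitude by +0.00000259°.
North–south shift: 0.00000438 × 111100 = 0.486618 m.
East–west at this latitude: 0.00000259° × 111100 × cos 49.8259° ≈ 0.00000259 × 71671.9 = 0.18563 m.
Distance: √(0.486618² + 0.18563²) ≈ 0.520822 m.

0.5 meters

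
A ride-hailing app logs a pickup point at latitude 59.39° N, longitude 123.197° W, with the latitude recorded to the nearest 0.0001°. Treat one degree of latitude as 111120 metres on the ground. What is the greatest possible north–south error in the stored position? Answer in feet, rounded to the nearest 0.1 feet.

18.2 feet

Rounding to 4 decimal places leaves the latitude within ±5e-05° of the true value.
So the N–S error is at most 5e-05 × 111120 = 5.556 m.
Converting: 5.556 m × 3.2808 ft/m ≈ 18.228 ft.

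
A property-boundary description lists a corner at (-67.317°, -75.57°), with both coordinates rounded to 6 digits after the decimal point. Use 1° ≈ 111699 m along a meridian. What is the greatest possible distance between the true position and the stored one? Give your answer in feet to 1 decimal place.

0.2 feet

Rounding to 6 decimal places leaves each coordinate within ±5e-07° of the true value.
Latitude error → 5e-07 × 111699 = 0.0558495 m along the meridian.
East–west component at 67.317°: 5e-07° × 111699 × cos 67.317° ≈ 5e-07 × 43074.7 ≈ 0.0215374 m.
The two errors are perpendicular, so the maximum displacement is √(0.0558495² + 0.0215374²) ≈ 0.0598584 m.
In feet: 0.0598584 m ÷ 0.3048 ≈ 0.19639 ft.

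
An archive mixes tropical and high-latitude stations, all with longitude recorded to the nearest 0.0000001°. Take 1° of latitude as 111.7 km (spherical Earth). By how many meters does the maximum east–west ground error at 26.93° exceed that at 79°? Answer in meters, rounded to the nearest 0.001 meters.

Rounding to 7 decimal places leaves the longitude within ±5e-08° of the true value.
At 26.93°: 5e-08° × 111700 × cos 26.93° = 5e-08 × 111700 × 0.8916 ≈ 0.0049794 m.
Error at 79° = 5e-08° × 111700 × cos 79° ≈ 0.005585 × 0.1908 = 0.0010657 m.
Difference: 0.0049794 − 0.0010657 = 0.0039137 m.

0.004 meters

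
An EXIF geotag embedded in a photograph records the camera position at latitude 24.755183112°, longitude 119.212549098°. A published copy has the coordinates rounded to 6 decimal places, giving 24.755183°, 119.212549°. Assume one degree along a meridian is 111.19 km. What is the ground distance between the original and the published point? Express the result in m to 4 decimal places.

The latitude changed by +0.000000112° and the longitude by +0.000000098°.
N–S: 0.000000112° × 111190 m/° = 0.0124533 m.
E–W at 24.7552°: 0.000000098° × 111190 × cos 24.7552° = 0.000000098 × 111190 × 0.9081 ≈ 0.00989528 m.
Combined displacement = (0.0124533² + 0.00989528²)^½ ≈ 0.015906 m.

0.0159 m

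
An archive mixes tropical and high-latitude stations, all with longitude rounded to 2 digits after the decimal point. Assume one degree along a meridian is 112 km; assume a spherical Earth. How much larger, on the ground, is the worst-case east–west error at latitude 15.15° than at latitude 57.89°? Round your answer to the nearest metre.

Rounding to 2 decimal places leaves the longitude within ±0.005° of the true value.
At 15.15°: 0.005° × 112000 × cos 15.15° = 0.005 × 112000 × 0.9652 ≈ 540.54 m.
At 57.89°: 0.005° × 112000 × cos 57.89° = 0.005 × 112000 × 0.5315 ≈ 297.67 m.
Difference: 540.54 − 297.67 = 242.87 m.

243 metres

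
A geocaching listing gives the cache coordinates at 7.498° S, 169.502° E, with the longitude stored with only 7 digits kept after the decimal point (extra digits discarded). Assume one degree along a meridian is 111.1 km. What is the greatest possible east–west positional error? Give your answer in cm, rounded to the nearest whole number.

Truncating at 7 decimal places can drop up to a full unit in the last place, so the longitude may be off by as much as 1e-07°.
Parallels shrink by cos φ, so at 7.498° a degree of longitude is 111100 × 0.9914 ≈ 110150 m.
So at most 1e-07° × 110150 ≈ 0.011015 m east–west.
That is 0.011015 m = 1.1015 cm.

1 cm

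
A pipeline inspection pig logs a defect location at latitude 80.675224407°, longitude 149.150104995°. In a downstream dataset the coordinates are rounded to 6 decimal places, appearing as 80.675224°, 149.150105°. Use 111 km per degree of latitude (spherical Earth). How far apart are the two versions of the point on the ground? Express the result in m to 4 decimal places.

0.0452 m

Δlat = 80.675224407 − 80.675224 = +0.000000407°; Δlon = 149.150104995 − 149.150105 = -0.000000005°.
N–S: 0.000000407° × 111000 m/° = 0.045177 m.
East–west at this latitude: -0.000000005° × 111000 × cos 80.6752° ≈ -0.000000005 × 17985.4 = -8.9927e-05 m.
Distance: √(0.045177² + 8.9927e-05²) ≈ 0.0451771 m.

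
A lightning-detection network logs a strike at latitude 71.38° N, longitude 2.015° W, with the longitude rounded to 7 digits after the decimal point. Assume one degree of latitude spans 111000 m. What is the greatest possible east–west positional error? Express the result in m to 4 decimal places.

0.0018 m

Rounding to 7 decimal places leaves the longitude within ±5e-08° of the true value.
One degree of longitude at 71.38° is 111000 × cos 71.38° ≈ 111000 × 0.3193 = 35441.2 m.
East–west error: 5e-08° × 35441.2 m/° ≈ 0.00177206 m.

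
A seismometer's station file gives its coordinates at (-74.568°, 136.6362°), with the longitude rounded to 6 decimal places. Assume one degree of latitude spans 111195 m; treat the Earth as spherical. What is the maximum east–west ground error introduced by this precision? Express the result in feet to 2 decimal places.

0.05 feet

Rounding to 6 decimal places leaves the longitude within ±5e-07° of the true value.
Parallels shrink by cos φ, so at 74.568° a degree of longitude is 111195 × 0.2661 ≈ 29588.4 m.
Maximum E–W displacement: 5e-07 × 29588.4 = 0.0147942 m.
Converting: 0.0147942 m × 3.2808 ft/m ≈ 0.048537 ft.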